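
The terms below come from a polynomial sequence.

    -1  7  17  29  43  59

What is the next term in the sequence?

First differences: 8, 10, 12, 14, 16
Second differences: 2, 2, 2, 2
Constant second difference = 2, so extend:
16 + 2 = 18;  59 + 18 = 77

77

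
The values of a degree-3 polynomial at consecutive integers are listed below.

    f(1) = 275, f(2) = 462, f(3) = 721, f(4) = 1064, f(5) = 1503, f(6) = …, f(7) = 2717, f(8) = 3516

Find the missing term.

Using the first 5 terms:
First differences: 187  259  343  439
Second differences: 72  84  96
Third differences: 12  12
Constant third difference = 12.
Extend forward: 96 + 12 = 108;  439 + 108 = 547;  1503 + 547 = 2050

2050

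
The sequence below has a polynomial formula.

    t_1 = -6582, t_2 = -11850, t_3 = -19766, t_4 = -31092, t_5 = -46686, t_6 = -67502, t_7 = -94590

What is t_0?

-3296

Δ: -5268, -7916, -11326, -15594, -20816, -27088
Δ²: -2648, -3410, -4268, -5222, -6272
Δ³: -762, -858, -954, -1050
Δ⁴: -96, -96, -96
The fourth differences are constant at -96.
Work back: -762 + 96 = -666;  -2648 + 666 = -1982;  -5268 + 1982 = -3286;  -6582 + 3286 = -3296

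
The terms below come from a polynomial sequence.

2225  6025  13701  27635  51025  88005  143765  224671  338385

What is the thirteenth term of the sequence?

1326641

3800, 7676, 13934, 23390, 36980, 55760, 80906, 113714
3876, 6258, 9456, 13590, 18780, 25146, 32808
2382, 3198, 4134, 5190, 6366, 7662
816, 936, 1056, 1176, 1296
120, 120, 120, 120
The fifth differences are constant (120).
1296 + 120 = 1416;  7662 + 1416 = 9078;  32808 + 9078 = 41886;  113714 + 41886 = 155600;  338385 + 155600 = 493985
1416 + 120 = 1536;  9078 + 1536 = 10614;  41886 + 10614 = 52500;  155600 + 52500 = 208100;  493985 + 208100 = 702085
1536 + 120 = 1656;  10614 + 1656 = 12270;  52500 + 12270 = 64770;  208100 + 64770 = 272870;  702085 + 272870 = 974955
1656 + 120 = 1776;  12270 + 1776 = 14046;  64770 + 14046 = 78816;  272870 + 78816 = 351686;  974955 + 351686 = 1326641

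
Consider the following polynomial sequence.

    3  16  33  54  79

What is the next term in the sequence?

First differences: 13  17  21  25
Second differences: 4  4  4
Constant second difference = 4, so extend:
25 + 4 = 29;  79 + 29 = 108

108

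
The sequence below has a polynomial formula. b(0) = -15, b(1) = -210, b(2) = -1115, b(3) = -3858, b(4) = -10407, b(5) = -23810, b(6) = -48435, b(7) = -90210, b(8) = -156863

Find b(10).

-406155

-195, -905, -2743, -6549, -13403, -24625, -41775, -66653
-710, -1838, -3806, -6854, -11222, -17150, -24878
-1128, -1968, -3048, -4368, -5928, -7728
-840, -1080, -1320, -1560, -1800
-240, -240, -240, -240
The fifth differences are constant (-240).
-1800 − 240 = -2040;  -7728 − 2040 = -9768;  -24878 − 9768 = -34646;  -66653 − 34646 = -101299;  -156863 − 101299 = -258162
-2040 − 240 = -2280;  -9768 − 2280 = -12048;  -34646 − 12048 = -46694;  -101299 − 46694 = -147993;  -258162 − 147993 = -406155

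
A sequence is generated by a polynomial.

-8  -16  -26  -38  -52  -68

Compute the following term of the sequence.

-86

-8 , -10 , -12 , -14 , -16
-2 , -2 , -2 , -2
Constant second difference = -2, so extend:
-16 − 2 = -18;  -68 − 18 = -86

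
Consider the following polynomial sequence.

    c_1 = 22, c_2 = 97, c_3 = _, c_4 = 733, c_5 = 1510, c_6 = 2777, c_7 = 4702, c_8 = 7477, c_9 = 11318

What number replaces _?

Using the last 6 terms:
D1: 777  1267  1925  2775  3841
D2: 490  658  850  1066
D3: 168  192  216
D4: 24  24
Constant fourth difference = 24.
Extend backward: 168 − 24 = 144;  490 − 144 = 346;  777 − 346 = 431;  733 − 431 = 302

302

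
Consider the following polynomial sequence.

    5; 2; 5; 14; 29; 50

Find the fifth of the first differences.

21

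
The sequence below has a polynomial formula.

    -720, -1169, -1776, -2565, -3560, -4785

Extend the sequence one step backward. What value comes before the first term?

D1: -449, -607, -789, -995, -1225
D2: -158, -182, -206, -230
D3: -24, -24, -24
The third differences are constant at -24.
Work back: -158 + 24 = -134;  -449 + 134 = -315;  -720 + 315 = -405

-405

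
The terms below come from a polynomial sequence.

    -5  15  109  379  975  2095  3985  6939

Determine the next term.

11299

D1: 20  94  270  596  1120  1890  2954
D2: 74  176  326  524  770  1064
D3: 102  150  198  246  294
D4: 48  48  48  48
Constant fourth difference = 48, so extend:
294 + 48 = 342;  1064 + 342 = 1406;  2954 + 1406 = 4360;  6939 + 4360 = 11299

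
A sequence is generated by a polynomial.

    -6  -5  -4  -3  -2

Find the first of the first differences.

1

Δ: 1, 1, 1, 1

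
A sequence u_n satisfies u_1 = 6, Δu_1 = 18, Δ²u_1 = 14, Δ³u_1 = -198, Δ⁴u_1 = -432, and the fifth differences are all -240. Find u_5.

Build the table forward from the leading diagonal:
Fifth differences: -240  -240  -240  -240  -240
Fourth differences: -432  -672  -912  -1152  -1392
Third differences: -198  -630  -1302  -2214  -3366
Second differences: 14  -184  -814  -2116  -4330
First differences: 18  32  -152  -966  -3082
u: 6  24  56  -96  -1062

-1062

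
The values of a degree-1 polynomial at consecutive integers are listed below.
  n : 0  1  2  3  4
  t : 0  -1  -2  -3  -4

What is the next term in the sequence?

D1: -1, -1, -1, -1
First differences constant at -1.
-4 − 1 = -5

-5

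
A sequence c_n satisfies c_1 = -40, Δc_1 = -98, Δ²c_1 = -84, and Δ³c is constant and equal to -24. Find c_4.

Build the table forward from the leading diagonal:
D3: -24, -24, -24, -24
D2: -84, -108, -132, -156
D1: -98, -182, -290, -422
c: -40, -138, -320, -610

-610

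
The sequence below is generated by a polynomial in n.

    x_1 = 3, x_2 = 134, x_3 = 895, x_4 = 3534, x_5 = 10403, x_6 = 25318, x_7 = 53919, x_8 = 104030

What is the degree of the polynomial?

D1: 131, 761, 2639, 6869, 14915, 28601, 50111
D2: 630, 1878, 4230, 8046, 13686, 21510
D3: 1248, 2352, 3816, 5640, 7824
D4: 1104, 1464, 1824, 2184
D5: 360, 360, 360
The fifth differences are constant, so the polynomial has degree 5.

5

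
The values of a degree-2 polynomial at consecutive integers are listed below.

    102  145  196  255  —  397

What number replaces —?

Using the first 4 terms:
Δ: 43  51  59
Δ²: 8  8
Constant second difference = 8.
Extend forward: 59 + 8 = 67;  255 + 67 = 322

322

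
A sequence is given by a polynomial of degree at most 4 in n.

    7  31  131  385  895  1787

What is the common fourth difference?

24

First differences: 24, 100, 254, 510, 892
Second differences: 76, 154, 256, 382
Third differences: 78, 102, 126
Fourth differences: 24, 24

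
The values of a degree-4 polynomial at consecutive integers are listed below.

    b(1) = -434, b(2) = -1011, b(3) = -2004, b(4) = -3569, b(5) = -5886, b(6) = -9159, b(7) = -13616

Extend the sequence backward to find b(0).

Δ: -577  -993  -1565  -2317  -3273  -4457
Δ²: -416  -572  -752  -956  -1184
Δ³: -156  -180  -204  -228
Δ⁴: -24  -24  -24
The fourth differences are constant at -24.
Work back: -156 + 24 = -132;  -416 + 132 = -284;  -577 + 284 = -293;  -434 + 293 = -141

-141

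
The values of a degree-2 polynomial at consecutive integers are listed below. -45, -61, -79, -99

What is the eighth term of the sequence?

First differences: -16, -18, -20
Second differences: -2, -2
The second differences are constant (-2).
-20 − 2 = -22;  -99 − 22 = -121
-22 − 2 = -24;  -121 − 24 = -145
-24 − 2 = -26;  -145 − 26 = -171
-26 − 2 = -28;  -171 − 28 = -199

-199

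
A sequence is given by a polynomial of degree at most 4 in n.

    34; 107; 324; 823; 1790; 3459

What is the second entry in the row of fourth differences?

First differences: 73, 217, 499, 967, 1669
Second differences: 144, 282, 468, 702
Third differences: 138, 186, 234
Fourth differences: 48, 48

48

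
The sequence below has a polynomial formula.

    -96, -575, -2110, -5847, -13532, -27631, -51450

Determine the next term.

-89255

-479 , -1535 , -3737 , -7685 , -14099 , -23819
-1056 , -2202 , -3948 , -6414 , -9720
-1146 , -1746 , -2466 , -3306
-600 , -720 , -840
-120 , -120
Fifth differences constant at -120.
-840 − 120 = -960;  -3306 − 960 = -4266;  -9720 − 4266 = -13986;  -23819 − 13986 = -37805;  -51450 − 37805 = -89255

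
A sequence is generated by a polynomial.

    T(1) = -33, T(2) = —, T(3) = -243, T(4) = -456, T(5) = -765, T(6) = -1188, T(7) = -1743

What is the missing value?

-108

Using the last 5 terms:
-213  -309  -423  -555
-96  -114  -132
-18  -18
Constant third difference = -18.
Extend backward: -96 + 18 = -78;  -213 + 78 = -135;  -243 + 135 = -108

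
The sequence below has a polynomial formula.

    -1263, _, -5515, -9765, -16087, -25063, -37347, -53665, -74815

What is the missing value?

Using the last 7 terms:
-4250, -6322, -8976, -12284, -16318, -21150
-2072, -2654, -3308, -4034, -4832
-582, -654, -726, -798
-72, -72, -72
Constant fourth difference = -72.
Extend backward: -582 + 72 = -510;  -2072 + 510 = -1562;  -4250 + 1562 = -2688;  -5515 + 2688 = -2827

-2827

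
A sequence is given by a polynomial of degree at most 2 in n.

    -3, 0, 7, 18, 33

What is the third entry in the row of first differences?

11

Δ: 3, 7, 11, 15
Δ²: 4, 4, 4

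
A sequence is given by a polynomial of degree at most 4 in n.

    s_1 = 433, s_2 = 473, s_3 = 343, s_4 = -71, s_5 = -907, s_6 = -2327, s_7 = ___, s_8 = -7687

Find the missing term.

Using the first 6 terms:
40, -130, -414, -836, -1420
-170, -284, -422, -584
-114, -138, -162
-24, -24
Constant fourth difference = -24.
Extend forward: -162 − 24 = -186;  -584 − 186 = -770;  -1420 − 770 = -2190;  -2327 − 2190 = -4517

-4517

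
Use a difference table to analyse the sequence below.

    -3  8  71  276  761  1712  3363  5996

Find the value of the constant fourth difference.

D1: 11, 63, 205, 485, 951, 1651, 2633
D2: 52, 142, 280, 466, 700, 982
D3: 90, 138, 186, 234, 282
D4: 48, 48, 48, 48

48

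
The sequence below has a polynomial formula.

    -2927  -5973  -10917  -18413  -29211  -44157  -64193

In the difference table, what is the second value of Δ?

-4944

D1: -3046, -4944, -7496, -10798, -14946, -20036
D2: -1898, -2552, -3302, -4148, -5090
D3: -654, -750, -846, -942
D4: -96, -96, -96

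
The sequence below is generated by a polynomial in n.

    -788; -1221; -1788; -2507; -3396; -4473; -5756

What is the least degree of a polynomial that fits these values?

3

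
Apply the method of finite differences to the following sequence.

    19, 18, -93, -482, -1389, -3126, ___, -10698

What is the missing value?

-6077

Using the first 6 terms:
-1  -111  -389  -907  -1737
-110  -278  -518  -830
-168  -240  -312
-72  -72
Constant fourth difference = -72.
Extend forward: -312 − 72 = -384;  -830 − 384 = -1214;  -1737 − 1214 = -2951;  -3126 − 2951 = -6077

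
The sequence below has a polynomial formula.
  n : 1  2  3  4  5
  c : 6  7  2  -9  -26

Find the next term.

Δ: 1  -5  -11  -17
Δ²: -6  -6  -6
Constant second difference = -6, so extend:
-17 − 6 = -23;  -26 − 23 = -49

-49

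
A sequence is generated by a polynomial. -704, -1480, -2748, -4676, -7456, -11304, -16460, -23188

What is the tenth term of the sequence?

-42536

-776, -1268, -1928, -2780, -3848, -5156, -6728
-492, -660, -852, -1068, -1308, -1572
-168, -192, -216, -240, -264
-24, -24, -24, -24
The fourth differences are constant (-24).
-264 − 24 = -288;  -1572 − 288 = -1860;  -6728 − 1860 = -8588;  -23188 − 8588 = -31776
-288 − 24 = -312;  -1860 − 312 = -2172;  -8588 − 2172 = -10760;  -31776 − 10760 = -42536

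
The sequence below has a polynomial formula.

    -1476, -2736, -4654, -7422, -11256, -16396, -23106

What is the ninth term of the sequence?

-42412

-1260, -1918, -2768, -3834, -5140, -6710
-658, -850, -1066, -1306, -1570
-192, -216, -240, -264
-24, -24, -24
Constant fourth difference = -24, so extend:
-264 − 24 = -288;  -1570 − 288 = -1858;  -6710 − 1858 = -8568;  -23106 − 8568 = -31674
-288 − 24 = -312;  -1858 − 312 = -2170;  -8568 − 2170 = -10738;  -31674 − 10738 = -42412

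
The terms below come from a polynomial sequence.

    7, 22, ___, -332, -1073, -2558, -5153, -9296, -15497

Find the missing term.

-41

Using the last 6 terms:
-741, -1485, -2595, -4143, -6201
-744, -1110, -1548, -2058
-366, -438, -510
-72, -72
Constant fourth difference = -72.
Extend backward: -366 + 72 = -294;  -744 + 294 = -450;  -741 + 450 = -291;  -332 + 291 = -41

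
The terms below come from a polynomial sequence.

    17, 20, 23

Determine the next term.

First differences: 3  3
Constant first difference = 3, so extend:
23 + 3 = 26

26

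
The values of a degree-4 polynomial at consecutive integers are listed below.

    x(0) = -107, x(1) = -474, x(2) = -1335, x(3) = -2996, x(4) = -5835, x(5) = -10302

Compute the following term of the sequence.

-16919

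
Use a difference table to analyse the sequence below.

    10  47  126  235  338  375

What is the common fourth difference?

-24

D1: 37, 79, 109, 103, 37
D2: 42, 30, -6, -66
D3: -12, -36, -60
D4: -24, -24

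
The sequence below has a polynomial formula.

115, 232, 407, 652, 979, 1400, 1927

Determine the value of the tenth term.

117, 175, 245, 327, 421, 527
58, 70, 82, 94, 106
12, 12, 12, 12
Third differences constant at 12.
106 + 12 = 118;  527 + 118 = 645;  1927 + 645 = 2572
118 + 12 = 130;  645 + 130 = 775;  2572 + 775 = 3347
130 + 12 = 142;  775 + 142 = 917;  3347 + 917 = 4264

4264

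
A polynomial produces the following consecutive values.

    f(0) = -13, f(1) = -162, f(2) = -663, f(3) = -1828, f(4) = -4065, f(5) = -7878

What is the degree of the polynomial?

4

-149, -501, -1165, -2237, -3813
-352, -664, -1072, -1576
-312, -408, -504
-96, -96
The fourth differences are constant, so the polynomial has degree 4.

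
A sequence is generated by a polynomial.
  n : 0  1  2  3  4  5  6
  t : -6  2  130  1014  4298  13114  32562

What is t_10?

414434

Δ: 8  128  884  3284  8816  19448
Δ²: 120  756  2400  5532  10632
Δ³: 636  1644  3132  5100
Δ⁴: 1008  1488  1968
Δ⁵: 480  480
Fifth differences constant at 480.
1968 + 480 = 2448;  5100 + 2448 = 7548;  10632 + 7548 = 18180;  19448 + 18180 = 37628;  32562 + 37628 = 70190
2448 + 480 = 2928;  7548 + 2928 = 10476;  18180 + 10476 = 28656;  37628 + 28656 = 66284;  70190 + 66284 = 136474
2928 + 480 = 3408;  10476 + 3408 = 13884;  28656 + 13884 = 42540;  66284 + 42540 = 108824;  136474 + 108824 = 245298
3408 + 480 = 3888;  13884 + 3888 = 17772;  42540 + 17772 = 60312;  108824 + 60312 = 169136;  245298 + 169136 = 414434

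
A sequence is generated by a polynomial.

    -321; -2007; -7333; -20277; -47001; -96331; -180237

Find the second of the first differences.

-5326

D1: -1686, -5326, -12944, -26724, -49330, -83906
D2: -3640, -7618, -13780, -22606, -34576
D3: -3978, -6162, -8826, -11970
D4: -2184, -2664, -3144
D5: -480, -480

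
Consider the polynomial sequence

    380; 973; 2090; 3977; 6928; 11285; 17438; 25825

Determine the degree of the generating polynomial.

593, 1117, 1887, 2951, 4357, 6153, 8387
524, 770, 1064, 1406, 1796, 2234
246, 294, 342, 390, 438
48, 48, 48, 48
The fourth differences are constant, so the polynomial has degree 4.

4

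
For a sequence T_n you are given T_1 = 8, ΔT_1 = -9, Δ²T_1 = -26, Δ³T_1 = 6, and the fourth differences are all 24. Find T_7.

Build the table forward from the leading diagonal:
Fourth differences: 24  24  24  24  24  24  24
Third differences: 6  30  54  78  102  126  150
Second differences: -26  -20  10  64  142  244  370
First differences: -9  -35  -55  -45  19  161  405
T: 8  -1  -36  -91  -136  -117  44

44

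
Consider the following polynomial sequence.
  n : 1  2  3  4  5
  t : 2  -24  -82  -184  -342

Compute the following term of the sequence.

-568

First differences: -26, -58, -102, -158
Second differences: -32, -44, -56
Third differences: -12, -12
Constant third difference = -12, so extend:
-56 − 12 = -68;  -158 − 68 = -226;  -342 − 226 = -568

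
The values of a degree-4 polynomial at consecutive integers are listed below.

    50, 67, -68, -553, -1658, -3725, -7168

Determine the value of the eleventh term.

17  -135  -485  -1105  -2067  -3443
-152  -350  -620  -962  -1376
-198  -270  -342  -414
-72  -72  -72
Constant fourth difference = -72, so extend:
-414 − 72 = -486;  -1376 − 486 = -1862;  -3443 − 1862 = -5305;  -7168 − 5305 = -12473
-486 − 72 = -558;  -1862 − 558 = -2420;  -5305 − 2420 = -7725;  -12473 − 7725 = -20198
-558 − 72 = -630;  -2420 − 630 = -3050;  -7725 − 3050 = -10775;  -20198 − 10775 = -30973
-630 − 72 = -702;  -3050 − 702 = -3752;  -10775 − 3752 = -14527;  -30973 − 14527 = -45500

-45500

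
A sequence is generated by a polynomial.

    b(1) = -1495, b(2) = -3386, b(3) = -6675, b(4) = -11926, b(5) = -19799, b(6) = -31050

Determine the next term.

First differences: -1891  -3289  -5251  -7873  -11251
Second differences: -1398  -1962  -2622  -3378
Third differences: -564  -660  -756
Fourth differences: -96  -96
Fourth differences constant at -96.
-756 − 96 = -852;  -3378 − 852 = -4230;  -11251 − 4230 = -15481;  -31050 − 15481 = -46531

-46531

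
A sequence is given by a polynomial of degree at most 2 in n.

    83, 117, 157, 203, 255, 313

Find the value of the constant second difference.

6

Δ: 34, 40, 46, 52, 58
Δ²: 6, 6, 6, 6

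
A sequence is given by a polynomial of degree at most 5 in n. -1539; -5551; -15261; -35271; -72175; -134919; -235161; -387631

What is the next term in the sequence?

-610491

-4012  -9710  -20010  -36904  -62744  -100242  -152470
-5698  -10300  -16894  -25840  -37498  -52228
-4602  -6594  -8946  -11658  -14730
-1992  -2352  -2712  -3072
-360  -360  -360
Constant fifth difference = -360, so extend:
-3072 − 360 = -3432;  -14730 − 3432 = -18162;  -52228 − 18162 = -70390;  -152470 − 70390 = -222860;  -387631 − 222860 = -610491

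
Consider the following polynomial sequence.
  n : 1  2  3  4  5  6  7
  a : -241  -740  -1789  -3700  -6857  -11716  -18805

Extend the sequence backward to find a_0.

-52

D1: -499  -1049  -1911  -3157  -4859  -7089
D2: -550  -862  -1246  -1702  -2230
D3: -312  -384  -456  -528
D4: -72  -72  -72
The fourth differences are constant at -72.
Work back: -312 + 72 = -240;  -550 + 240 = -310;  -499 + 310 = -189;  -241 + 189 = -52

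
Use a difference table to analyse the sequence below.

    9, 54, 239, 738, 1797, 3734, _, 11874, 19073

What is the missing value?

6939

Using the first 6 terms:
D1: 45, 185, 499, 1059, 1937
D2: 140, 314, 560, 878
D3: 174, 246, 318
D4: 72, 72
Constant fourth difference = 72.
Extend forward: 318 + 72 = 390;  878 + 390 = 1268;  1937 + 1268 = 3205;  3734 + 3205 = 6939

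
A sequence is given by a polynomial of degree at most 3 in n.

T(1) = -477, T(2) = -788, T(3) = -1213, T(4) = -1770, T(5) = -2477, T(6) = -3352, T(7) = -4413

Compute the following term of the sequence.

-5678

Δ: -311 , -425 , -557 , -707 , -875 , -1061
Δ²: -114 , -132 , -150 , -168 , -186
Δ³: -18 , -18 , -18 , -18
The third differences are constant (-18).
-186 − 18 = -204;  -1061 − 204 = -1265;  -4413 − 1265 = -5678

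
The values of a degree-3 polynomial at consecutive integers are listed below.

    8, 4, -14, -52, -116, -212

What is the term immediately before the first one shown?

-4, -18, -38, -64, -96
-14, -20, -26, -32
-6, -6, -6
The third differences are constant at -6.
Work back: -14 + 6 = -8;  -4 + 8 = 4;  8 − 4 = 4

4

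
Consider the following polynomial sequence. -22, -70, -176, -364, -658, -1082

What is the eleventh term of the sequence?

D1: -48 , -106 , -188 , -294 , -424
D2: -58 , -82 , -106 , -130
D3: -24 , -24 , -24
Constant third difference = -24, so extend:
-130 − 24 = -154;  -424 − 154 = -578;  -1082 − 578 = -1660
-154 − 24 = -178;  -578 − 178 = -756;  -1660 − 756 = -2416
-178 − 24 = -202;  -756 − 202 = -958;  -2416 − 958 = -3374
-202 − 24 = -226;  -958 − 226 = -1184;  -3374 − 1184 = -4558
-226 − 24 = -250;  -1184 − 250 = -1434;  -4558 − 1434 = -5992

-5992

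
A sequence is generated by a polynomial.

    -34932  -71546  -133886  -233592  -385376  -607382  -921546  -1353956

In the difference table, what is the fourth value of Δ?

-151784

First differences: -36614, -62340, -99706, -151784, -222006, -314164, -432410
Second differences: -25726, -37366, -52078, -70222, -92158, -118246
Third differences: -11640, -14712, -18144, -21936, -26088
Fourth differences: -3072, -3432, -3792, -4152
Fifth differences: -360, -360, -360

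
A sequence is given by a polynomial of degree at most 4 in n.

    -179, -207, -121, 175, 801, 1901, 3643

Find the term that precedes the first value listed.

-109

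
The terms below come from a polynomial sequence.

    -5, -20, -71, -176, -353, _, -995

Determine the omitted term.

-620

Using the first 5 terms:
First differences: -15, -51, -105, -177
Second differences: -36, -54, -72
Third differences: -18, -18
Constant third difference = -18.
Extend forward: -72 − 18 = -90;  -177 − 90 = -267;  -353 − 267 = -620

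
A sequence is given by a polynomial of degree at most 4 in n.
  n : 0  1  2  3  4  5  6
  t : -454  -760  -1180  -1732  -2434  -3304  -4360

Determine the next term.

-5620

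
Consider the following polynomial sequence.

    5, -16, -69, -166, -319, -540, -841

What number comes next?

-1234

First differences: -21, -53, -97, -153, -221, -301
Second differences: -32, -44, -56, -68, -80
Third differences: -12, -12, -12, -12
Third differences constant at -12.
-80 − 12 = -92;  -301 − 92 = -393;  -841 − 393 = -1234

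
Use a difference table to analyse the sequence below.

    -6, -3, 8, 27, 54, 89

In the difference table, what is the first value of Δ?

3

Δ: 3, 11, 19, 27, 35
Δ²: 8, 8, 8, 8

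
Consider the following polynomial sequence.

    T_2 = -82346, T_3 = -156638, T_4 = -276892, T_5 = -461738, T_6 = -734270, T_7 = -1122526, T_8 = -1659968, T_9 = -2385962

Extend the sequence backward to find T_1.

-39370

First differences: -74292, -120254, -184846, -272532, -388256, -537442, -725994
Second differences: -45962, -64592, -87686, -115724, -149186, -188552
Third differences: -18630, -23094, -28038, -33462, -39366
Fourth differences: -4464, -4944, -5424, -5904
Fifth differences: -480, -480, -480
The fifth differences are constant at -480.
Work back: -4464 + 480 = -3984;  -18630 + 3984 = -14646;  -45962 + 14646 = -31316;  -74292 + 31316 = -42976;  -82346 + 42976 = -39370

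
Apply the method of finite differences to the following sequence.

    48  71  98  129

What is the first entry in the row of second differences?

4

First differences: 23, 27, 31
Second differences: 4, 4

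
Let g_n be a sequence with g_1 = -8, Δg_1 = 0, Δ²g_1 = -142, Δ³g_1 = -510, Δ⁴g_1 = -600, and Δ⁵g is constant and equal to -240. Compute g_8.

-46880

Build the table forward from the leading diagonal:
Δ⁵: -240, -240, -240, -240, -240, -240, -240, -240
Δ⁴: -600, -840, -1080, -1320, -1560, -1800, -2040, -2280
Δ³: -510, -1110, -1950, -3030, -4350, -5910, -7710, -9750
Δ²: -142, -652, -1762, -3712, -6742, -11092, -17002, -24712
Δ: 0, -142, -794, -2556, -6268, -13010, -24102, -41104
g: -8, -8, -150, -944, -3500, -9768, -22778, -46880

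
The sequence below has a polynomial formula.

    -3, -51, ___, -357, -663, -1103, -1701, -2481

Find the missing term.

Using the last 5 terms:
-306  -440  -598  -780
-134  -158  -182
-24  -24
Constant third difference = -24.
Extend backward: -134 + 24 = -110;  -306 + 110 = -196;  -357 + 196 = -161

-161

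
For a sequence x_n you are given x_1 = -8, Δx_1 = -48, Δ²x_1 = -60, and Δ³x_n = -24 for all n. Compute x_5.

Build the table forward from the leading diagonal:
Δ³: -24, -24, -24, -24, -24
Δ²: -60, -84, -108, -132, -156
Δ: -48, -108, -192, -300, -432
x: -8, -56, -164, -356, -656

-656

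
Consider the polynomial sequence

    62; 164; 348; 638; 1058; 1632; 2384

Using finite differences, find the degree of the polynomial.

3

D1: 102, 184, 290, 420, 574, 752
D2: 82, 106, 130, 154, 178
D3: 24, 24, 24, 24
The third differences are constant, so the polynomial has degree 3.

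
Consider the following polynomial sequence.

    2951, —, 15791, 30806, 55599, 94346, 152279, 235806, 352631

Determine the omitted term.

Using the last 7 terms:
D1: 15015  24793  38747  57933  83527  116825
D2: 9778  13954  19186  25594  33298
D3: 4176  5232  6408  7704
D4: 1056  1176  1296
D5: 120  120
Constant fifth difference = 120.
Extend backward: 1056 − 120 = 936;  4176 − 936 = 3240;  9778 − 3240 = 6538;  15015 − 6538 = 8477;  15791 − 8477 = 7314

7314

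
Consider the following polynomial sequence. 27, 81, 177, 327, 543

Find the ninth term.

Δ: 54, 96, 150, 216
Δ²: 42, 54, 66
Δ³: 12, 12
The third differences are constant (12).
66 + 12 = 78;  216 + 78 = 294;  543 + 294 = 837
78 + 12 = 90;  294 + 90 = 384;  837 + 384 = 1221
90 + 12 = 102;  384 + 102 = 486;  1221 + 486 = 1707
102 + 12 = 114;  486 + 114 = 600;  1707 + 600 = 2307

2307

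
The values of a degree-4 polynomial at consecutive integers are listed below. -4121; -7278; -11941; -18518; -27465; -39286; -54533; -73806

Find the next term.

-97753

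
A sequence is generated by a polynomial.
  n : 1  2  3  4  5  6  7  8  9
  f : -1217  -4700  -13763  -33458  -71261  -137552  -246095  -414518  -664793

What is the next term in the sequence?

-1023716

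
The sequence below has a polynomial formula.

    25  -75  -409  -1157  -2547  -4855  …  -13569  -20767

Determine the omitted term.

Using the first 6 terms:
D1: -100, -334, -748, -1390, -2308
D2: -234, -414, -642, -918
D3: -180, -228, -276
D4: -48, -48
Constant fourth difference = -48.
Extend forward: -276 − 48 = -324;  -918 − 324 = -1242;  -2308 − 1242 = -3550;  -4855 − 3550 = -8405

-8405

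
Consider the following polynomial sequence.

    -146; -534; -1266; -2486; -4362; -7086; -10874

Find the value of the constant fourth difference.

-24

D1: -388, -732, -1220, -1876, -2724, -3788
D2: -344, -488, -656, -848, -1064
D3: -144, -168, -192, -216
D4: -24, -24, -24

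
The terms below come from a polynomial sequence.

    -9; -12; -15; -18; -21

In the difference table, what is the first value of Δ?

-3

Δ: -3, -3, -3, -3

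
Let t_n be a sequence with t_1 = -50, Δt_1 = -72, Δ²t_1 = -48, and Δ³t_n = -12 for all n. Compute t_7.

Build the table forward from the leading diagonal:
Δ³: -12, -12, -12, -12, -12, -12, -12
Δ²: -48, -60, -72, -84, -96, -108, -120
Δ: -72, -120, -180, -252, -336, -432, -540
t: -50, -122, -242, -422, -674, -1010, -1442

-1442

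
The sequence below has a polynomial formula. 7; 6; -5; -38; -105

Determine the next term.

-218

Δ: -1, -11, -33, -67
Δ²: -10, -22, -34
Δ³: -12, -12
Third differences constant at -12.
-34 − 12 = -46;  -67 − 46 = -113;  -105 − 113 = -218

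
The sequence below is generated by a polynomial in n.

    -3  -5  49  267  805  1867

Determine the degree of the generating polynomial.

4

Δ: -2, 54, 218, 538, 1062
Δ²: 56, 164, 320, 524
Δ³: 108, 156, 204
Δ⁴: 48, 48
The fourth differences are constant, so the polynomial has degree 4.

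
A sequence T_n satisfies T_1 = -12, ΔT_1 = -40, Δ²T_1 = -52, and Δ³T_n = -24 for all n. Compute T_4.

Build the table forward from the leading diagonal:
D3: -24  -24  -24  -24
D2: -52  -76  -100  -124
D1: -40  -92  -168  -268
T: -12  -52  -144  -312

-312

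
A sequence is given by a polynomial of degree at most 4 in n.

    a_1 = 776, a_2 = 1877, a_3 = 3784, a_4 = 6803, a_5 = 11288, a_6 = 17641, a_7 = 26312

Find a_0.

223

Δ: 1101, 1907, 3019, 4485, 6353, 8671
Δ²: 806, 1112, 1466, 1868, 2318
Δ³: 306, 354, 402, 450
Δ⁴: 48, 48, 48
The fourth differences are constant at 48.
Work back: 306 − 48 = 258;  806 − 258 = 548;  1101 − 548 = 553;  776 − 553 = 223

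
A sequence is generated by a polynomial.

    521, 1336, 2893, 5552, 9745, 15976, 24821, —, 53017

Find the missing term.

36928

Using the first 7 terms:
First differences: 815, 1557, 2659, 4193, 6231, 8845
Second differences: 742, 1102, 1534, 2038, 2614
Third differences: 360, 432, 504, 576
Fourth differences: 72, 72, 72
Constant fourth difference = 72.
Extend forward: 576 + 72 = 648;  2614 + 648 = 3262;  8845 + 3262 = 12107;  24821 + 12107 = 36928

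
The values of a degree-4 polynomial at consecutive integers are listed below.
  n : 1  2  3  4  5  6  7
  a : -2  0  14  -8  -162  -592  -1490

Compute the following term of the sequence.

-3096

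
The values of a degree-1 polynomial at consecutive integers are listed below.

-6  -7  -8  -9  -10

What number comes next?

-11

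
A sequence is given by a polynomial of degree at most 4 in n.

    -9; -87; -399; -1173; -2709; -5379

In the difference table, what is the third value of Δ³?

-372

Δ: -78, -312, -774, -1536, -2670
Δ²: -234, -462, -762, -1134
Δ³: -228, -300, -372
Δ⁴: -72, -72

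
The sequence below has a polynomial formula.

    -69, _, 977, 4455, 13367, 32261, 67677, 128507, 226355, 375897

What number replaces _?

17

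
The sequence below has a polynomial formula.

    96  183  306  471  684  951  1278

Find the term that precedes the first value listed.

D1: 87  123  165  213  267  327
D2: 36  42  48  54  60
D3: 6  6  6  6
The third differences are constant at 6.
Work back: 36 − 6 = 30;  87 − 30 = 57;  96 − 57 = 39

39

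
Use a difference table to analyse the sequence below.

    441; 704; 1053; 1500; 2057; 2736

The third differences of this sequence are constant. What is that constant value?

12

D1: 263, 349, 447, 557, 679
D2: 86, 98, 110, 122
D3: 12, 12, 12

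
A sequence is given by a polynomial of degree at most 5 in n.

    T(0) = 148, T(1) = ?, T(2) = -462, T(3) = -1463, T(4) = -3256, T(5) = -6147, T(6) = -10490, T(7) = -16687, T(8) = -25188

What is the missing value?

5

Using the last 7 terms:
D1: -1001  -1793  -2891  -4343  -6197  -8501
D2: -792  -1098  -1452  -1854  -2304
D3: -306  -354  -402  -450
D4: -48  -48  -48
Constant fourth difference = -48.
Extend backward: -306 + 48 = -258;  -792 + 258 = -534;  -1001 + 534 = -467;  -462 + 467 = 5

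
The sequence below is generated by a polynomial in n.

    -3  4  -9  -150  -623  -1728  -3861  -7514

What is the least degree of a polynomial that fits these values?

4

7, -13, -141, -473, -1105, -2133, -3653
-20, -128, -332, -632, -1028, -1520
-108, -204, -300, -396, -492
-96, -96, -96, -96
The fourth differences are constant, so the polynomial has degree 4.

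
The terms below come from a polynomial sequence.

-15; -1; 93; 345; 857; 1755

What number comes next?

3189

D1: 14, 94, 252, 512, 898
D2: 80, 158, 260, 386
D3: 78, 102, 126
D4: 24, 24
The fourth differences are constant (24).
126 + 24 = 150;  386 + 150 = 536;  898 + 536 = 1434;  1755 + 1434 = 3189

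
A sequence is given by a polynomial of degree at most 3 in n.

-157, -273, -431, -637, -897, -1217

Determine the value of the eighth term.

-2061

-116, -158, -206, -260, -320
-42, -48, -54, -60
-6, -6, -6
Constant third difference = -6, so extend:
-60 − 6 = -66;  -320 − 66 = -386;  -1217 − 386 = -1603
-66 − 6 = -72;  -386 − 72 = -458;  -1603 − 458 = -2061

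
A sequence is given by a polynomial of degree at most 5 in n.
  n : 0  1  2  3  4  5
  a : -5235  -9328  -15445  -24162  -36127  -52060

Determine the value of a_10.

-221485

Δ: -4093, -6117, -8717, -11965, -15933
Δ²: -2024, -2600, -3248, -3968
Δ³: -576, -648, -720
Δ⁴: -72, -72
Constant fourth difference = -72, so extend:
-720 − 72 = -792;  -3968 − 792 = -4760;  -15933 − 4760 = -20693;  -52060 − 20693 = -72753
-792 − 72 = -864;  -4760 − 864 = -5624;  -20693 − 5624 = -26317;  -72753 − 26317 = -99070
-864 − 72 = -936;  -5624 − 936 = -6560;  -26317 − 6560 = -32877;  -99070 − 32877 = -131947
-936 − 72 = -1008;  -6560 − 1008 = -7568;  -32877 − 7568 = -40445;  -131947 − 40445 = -172392
-1008 − 72 = -1080;  -7568 − 1080 = -8648;  -40445 − 8648 = -49093;  -172392 − 49093 = -221485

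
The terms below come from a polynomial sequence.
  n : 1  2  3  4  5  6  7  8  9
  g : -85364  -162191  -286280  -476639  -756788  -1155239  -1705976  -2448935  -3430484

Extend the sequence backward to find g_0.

-40823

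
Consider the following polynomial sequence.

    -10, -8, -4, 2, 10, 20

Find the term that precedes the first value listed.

Δ: 2  4  6  8  10
Δ²: 2  2  2  2
The second differences are constant at 2.
Work back: 2 − 2 = 0;  -10 + 0 = -10

-10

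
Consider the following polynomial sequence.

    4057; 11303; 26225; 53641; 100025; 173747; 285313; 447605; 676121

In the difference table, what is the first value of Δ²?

Δ: 7246, 14922, 27416, 46384, 73722, 111566, 162292, 228516
Δ²: 7676, 12494, 18968, 27338, 37844, 50726, 66224
Δ³: 4818, 6474, 8370, 10506, 12882, 15498
Δ⁴: 1656, 1896, 2136, 2376, 2616
Δ⁵: 240, 240, 240, 240

7676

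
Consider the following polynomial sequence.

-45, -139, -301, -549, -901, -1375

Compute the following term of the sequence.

-1989

-94 , -162 , -248 , -352 , -474
-68 , -86 , -104 , -122
-18 , -18 , -18
The third differences are constant (-18).
-122 − 18 = -140;  -474 − 140 = -614;  -1375 − 614 = -1989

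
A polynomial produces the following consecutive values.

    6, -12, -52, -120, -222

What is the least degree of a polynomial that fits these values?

First differences: -18, -40, -68, -102
Second differences: -22, -28, -34
Third differences: -6, -6
The third differences are constant, so the polynomial has degree 3.

3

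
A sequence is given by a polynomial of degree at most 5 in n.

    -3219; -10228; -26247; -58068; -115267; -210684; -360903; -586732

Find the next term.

-913683

Δ: -7009, -16019, -31821, -57199, -95417, -150219, -225829
Δ²: -9010, -15802, -25378, -38218, -54802, -75610
Δ³: -6792, -9576, -12840, -16584, -20808
Δ⁴: -2784, -3264, -3744, -4224
Δ⁵: -480, -480, -480
Constant fifth difference = -480, so extend:
-4224 − 480 = -4704;  -20808 − 4704 = -25512;  -75610 − 25512 = -101122;  -225829 − 101122 = -326951;  -586732 − 326951 = -913683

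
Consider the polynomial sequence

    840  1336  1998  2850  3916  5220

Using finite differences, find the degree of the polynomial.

3

496, 662, 852, 1066, 1304
166, 190, 214, 238
24, 24, 24
The third differences are constant, so the polynomial has degree 3.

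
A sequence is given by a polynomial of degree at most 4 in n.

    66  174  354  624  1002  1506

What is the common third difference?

18

D1: 108, 180, 270, 378, 504
D2: 72, 90, 108, 126
D3: 18, 18, 18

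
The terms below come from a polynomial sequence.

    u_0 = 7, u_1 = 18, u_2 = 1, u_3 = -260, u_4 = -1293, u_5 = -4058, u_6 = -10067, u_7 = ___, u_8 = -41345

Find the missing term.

Using the first 7 terms:
D1: 11  -17  -261  -1033  -2765  -6009
D2: -28  -244  -772  -1732  -3244
D3: -216  -528  -960  -1512
D4: -312  -432  -552
D5: -120  -120
Constant fifth difference = -120.
Extend forward: -552 − 120 = -672;  -1512 − 672 = -2184;  -3244 − 2184 = -5428;  -6009 − 5428 = -11437;  -10067 − 11437 = -21504

-21504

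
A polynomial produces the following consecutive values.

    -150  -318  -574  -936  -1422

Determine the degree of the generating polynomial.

Δ: -168, -256, -362, -486
Δ²: -88, -106, -124
Δ³: -18, -18
The third differences are constant, so the polynomial has degree 3.

3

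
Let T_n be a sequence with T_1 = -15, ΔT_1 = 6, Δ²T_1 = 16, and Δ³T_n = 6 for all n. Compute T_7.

Build the table forward from the leading diagonal:
Δ³: 6  6  6  6  6  6  6
Δ²: 16  22  28  34  40  46  52
Δ: 6  22  44  72  106  146  192
T: -15  -9  13  57  129  235  381

381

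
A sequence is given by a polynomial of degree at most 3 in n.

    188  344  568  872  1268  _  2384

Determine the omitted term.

Using the first 5 terms:
Δ: 156, 224, 304, 396
Δ²: 68, 80, 92
Δ³: 12, 12
Constant third difference = 12.
Extend forward: 92 + 12 = 104;  396 + 104 = 500;  1268 + 500 = 1768

1768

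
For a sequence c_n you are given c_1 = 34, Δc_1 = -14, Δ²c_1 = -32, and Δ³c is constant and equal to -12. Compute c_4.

-116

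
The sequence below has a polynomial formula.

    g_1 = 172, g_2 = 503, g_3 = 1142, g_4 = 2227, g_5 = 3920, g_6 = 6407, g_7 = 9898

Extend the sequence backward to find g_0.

35

D1: 331, 639, 1085, 1693, 2487, 3491
D2: 308, 446, 608, 794, 1004
D3: 138, 162, 186, 210
D4: 24, 24, 24
The fourth differences are constant at 24.
Work back: 138 − 24 = 114;  308 − 114 = 194;  331 − 194 = 137;  172 − 137 = 35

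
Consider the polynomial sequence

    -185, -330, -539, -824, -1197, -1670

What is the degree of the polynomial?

D1: -145, -209, -285, -373, -473
D2: -64, -76, -88, -100
D3: -12, -12, -12
The third differences are constant, so the polynomial has degree 3.

3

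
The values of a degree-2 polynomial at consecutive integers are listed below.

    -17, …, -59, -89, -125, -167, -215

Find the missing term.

Using the last 5 terms:
First differences: -30, -36, -42, -48
Second differences: -6, -6, -6
Constant second difference = -6.
Extend backward: -30 + 6 = -24;  -59 + 24 = -35

-35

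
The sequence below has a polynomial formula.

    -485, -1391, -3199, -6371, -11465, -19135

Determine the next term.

-906  -1808  -3172  -5094  -7670
-902  -1364  -1922  -2576
-462  -558  -654
-96  -96
The fourth differences are constant (-96).
-654 − 96 = -750;  -2576 − 750 = -3326;  -7670 − 3326 = -10996;  -19135 − 10996 = -30131

-30131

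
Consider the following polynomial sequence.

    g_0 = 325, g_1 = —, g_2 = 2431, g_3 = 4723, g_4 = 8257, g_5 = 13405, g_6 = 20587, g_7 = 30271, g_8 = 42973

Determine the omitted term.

1057

Using the last 7 terms:
D1: 2292, 3534, 5148, 7182, 9684, 12702
D2: 1242, 1614, 2034, 2502, 3018
D3: 372, 420, 468, 516
D4: 48, 48, 48
Constant fourth difference = 48.
Extend backward: 372 − 48 = 324;  1242 − 324 = 918;  2292 − 918 = 1374;  2431 − 1374 = 1057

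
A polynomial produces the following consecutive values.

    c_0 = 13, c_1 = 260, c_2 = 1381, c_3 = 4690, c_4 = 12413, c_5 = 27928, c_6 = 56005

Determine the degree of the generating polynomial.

5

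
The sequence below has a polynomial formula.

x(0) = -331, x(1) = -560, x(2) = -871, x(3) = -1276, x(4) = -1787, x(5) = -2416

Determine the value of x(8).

-5131

-229, -311, -405, -511, -629
-82, -94, -106, -118
-12, -12, -12
Constant third difference = -12, so extend:
-118 − 12 = -130;  -629 − 130 = -759;  -2416 − 759 = -3175
-130 − 12 = -142;  -759 − 142 = -901;  -3175 − 901 = -4076
-142 − 12 = -154;  -901 − 154 = -1055;  -4076 − 1055 = -5131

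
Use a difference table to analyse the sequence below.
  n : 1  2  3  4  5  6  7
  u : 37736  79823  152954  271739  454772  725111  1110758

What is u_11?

4566386

Δ: 42087 , 73131 , 118785 , 183033 , 270339 , 385647
Δ²: 31044 , 45654 , 64248 , 87306 , 115308
Δ³: 14610 , 18594 , 23058 , 28002
Δ⁴: 3984 , 4464 , 4944
Δ⁵: 480 , 480
The fifth differences are constant (480).
4944 + 480 = 5424;  28002 + 5424 = 33426;  115308 + 33426 = 148734;  385647 + 148734 = 534381;  1110758 + 534381 = 1645139
5424 + 480 = 5904;  33426 + 5904 = 39330;  148734 + 39330 = 188064;  534381 + 188064 = 722445;  1645139 + 722445 = 2367584
5904 + 480 = 6384;  39330 + 6384 = 45714;  188064 + 45714 = 233778;  722445 + 233778 = 956223;  2367584 + 956223 = 3323807
6384 + 480 = 6864;  45714 + 6864 = 52578;  233778 + 52578 = 286356;  956223 + 286356 = 1242579;  3323807 + 1242579 = 4566386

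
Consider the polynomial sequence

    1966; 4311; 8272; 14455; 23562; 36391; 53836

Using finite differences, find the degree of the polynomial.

4

D1: 2345, 3961, 6183, 9107, 12829, 17445
D2: 1616, 2222, 2924, 3722, 4616
D3: 606, 702, 798, 894
D4: 96, 96, 96
The fourth differences are constant, so the polynomial has degree 4.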